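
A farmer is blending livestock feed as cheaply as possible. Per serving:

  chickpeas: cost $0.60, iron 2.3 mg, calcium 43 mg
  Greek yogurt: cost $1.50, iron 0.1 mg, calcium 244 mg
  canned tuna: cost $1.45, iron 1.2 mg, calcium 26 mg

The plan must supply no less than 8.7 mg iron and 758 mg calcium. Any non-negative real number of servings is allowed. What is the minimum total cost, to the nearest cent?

Two binding constraints pin down two serving amounts, so the optimal mix uses at most two foods. The candidates are each food alone (scaled to the tighter of iron/calcium) and each pair with both constraints tight.
chickpeas only: max(8.7/2.3, 758/43) = 17.63 servings → $10.58.
Greek yogurt only: max(8.7/0.1, 758/244) = 87 servings → $130.50.
canned tuna only: max(8.7/1.2, 758/26) = 29.15 servings → $42.27.
chickpeas + Greek yogurt with both tight: 3.676 servings and 2.459 servings → $5.89.
chickpeas + canned tuna: intersection lies outside the first quadrant.
Greek yogurt + canned tuna with both tight: 2.355 servings and 7.054 servings → $13.76.
Cheapest feasible corner: $5.89.

$5.89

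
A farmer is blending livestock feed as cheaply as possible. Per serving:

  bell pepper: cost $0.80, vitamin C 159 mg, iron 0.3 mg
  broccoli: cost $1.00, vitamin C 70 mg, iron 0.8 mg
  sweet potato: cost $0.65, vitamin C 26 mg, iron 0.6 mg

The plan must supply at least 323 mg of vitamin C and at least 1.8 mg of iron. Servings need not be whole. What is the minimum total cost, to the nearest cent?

Compare the cost at each extreme point of the feasible region.
bell pepper only: max(323/159, 1.8/0.3) = 6 servings → $4.80.
broccoli only: max(323/70, 1.8/0.8) = 4.614 servings → $4.61.
sweet potato only: max(323/26, 1.8/0.6) = 12.42 servings → $8.07.
bell pepper + broccoli with both tight: 1.247 servings and 1.782 servings → $2.78.
bell pepper + sweet potato with both tight: 1.678 servings and 2.161 servings → $2.75.
broccoli + sweet potato: intersection lies outside the first quadrant.
The minimum over all feasible corners is $2.75.

$2.75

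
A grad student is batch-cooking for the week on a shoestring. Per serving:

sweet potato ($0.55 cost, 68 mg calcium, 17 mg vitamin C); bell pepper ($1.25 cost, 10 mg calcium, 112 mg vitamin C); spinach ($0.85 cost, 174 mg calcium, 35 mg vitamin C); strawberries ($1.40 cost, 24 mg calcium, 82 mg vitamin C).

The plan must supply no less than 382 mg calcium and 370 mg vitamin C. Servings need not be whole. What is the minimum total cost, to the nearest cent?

A basic optimal solution has at most two foods positive. Try each food alone and each pair with both targets met exactly.
sweet potato only: max(382/68, 370/17) = 21.76 servings → $11.97.
bell pepper only: max(382/10, 370/112) = 38.2 servings → $47.75.
spinach only: max(382/174, 370/35) = 10.57 servings → $8.99.
strawberries only: max(382/24, 370/82) = 15.92 servings → $22.28.
sweet potato + bell pepper with both tight: 5.249 servings and 2.507 servings → $6.02.
sweet potato + spinach: the both-tight solution has a negative serving — not a feasible corner.
sweet potato + strawberries with both tight: 4.343 servings and 3.612 servings → $7.45.
bell pepper + spinach with both tight: 2.665 servings and 2.042 servings → $5.07.
bell pepper + strawberries with both targets exact would need a negative amount; discard.
spinach + strawberries with both tight: 1.671 servings and 3.799 servings → $6.74.
So the least-cost plan costs $5.07.

$5.07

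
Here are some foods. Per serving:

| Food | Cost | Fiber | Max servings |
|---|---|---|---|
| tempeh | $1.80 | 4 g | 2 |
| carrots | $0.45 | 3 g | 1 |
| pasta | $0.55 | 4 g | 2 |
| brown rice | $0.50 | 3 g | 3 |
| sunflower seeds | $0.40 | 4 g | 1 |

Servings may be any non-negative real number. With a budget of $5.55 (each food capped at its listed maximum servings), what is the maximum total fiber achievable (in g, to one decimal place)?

Fiber per dollar: sunflower seeds 10, pasta 7.273, carrots 6.667, brown rice 6, tempeh 2.222.
Take 1 serving of sunflower seeds: spends $0.40, +4.0 g fiber (running total 4.0 g).
Take 2 servings of pasta: spends $1.10, +8.0 g fiber (running total 12.0 g).
Take 1 serving of carrots: spends $0.45, +3.0 g fiber (running total 15.0 g).
Take 3 servings of brown rice: spends $1.50, +9.0 g fiber (running total 24.0 g).
Take 1.167 servings of tempeh: spends $2.10, +4.7 g fiber (running total 28.7 g).
Filling greedily by fiber-per-dollar is optimal for one linear limit, giving 28.7 g.

28.7 g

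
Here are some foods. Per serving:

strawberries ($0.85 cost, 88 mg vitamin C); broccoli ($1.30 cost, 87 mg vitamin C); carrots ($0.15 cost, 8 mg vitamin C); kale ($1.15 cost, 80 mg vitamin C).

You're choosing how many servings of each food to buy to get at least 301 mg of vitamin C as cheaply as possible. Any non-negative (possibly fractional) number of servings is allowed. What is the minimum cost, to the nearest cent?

$2.91

Cost per mg of vitamin C: strawberries $0.0097, kale $0.0144, broccoli $0.0149, carrots $0.0187.
With no serving limits, use only strawberries: 301 mg / 88 mg = 3.42 servings × $0.85 = $2.91.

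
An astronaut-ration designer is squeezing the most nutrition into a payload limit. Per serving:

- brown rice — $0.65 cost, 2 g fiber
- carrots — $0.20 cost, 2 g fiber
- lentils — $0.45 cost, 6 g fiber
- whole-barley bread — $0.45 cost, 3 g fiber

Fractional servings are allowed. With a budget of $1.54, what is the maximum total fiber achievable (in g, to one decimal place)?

Fiber per dollar: lentils 13.33, carrots 10, whole-barley bread 6.667, brown rice 3.077.
With no serving limits, spend the whole cost allowance on lentils: $1.54 / $0.45 × 6 g = 20.5 g.

20.5 g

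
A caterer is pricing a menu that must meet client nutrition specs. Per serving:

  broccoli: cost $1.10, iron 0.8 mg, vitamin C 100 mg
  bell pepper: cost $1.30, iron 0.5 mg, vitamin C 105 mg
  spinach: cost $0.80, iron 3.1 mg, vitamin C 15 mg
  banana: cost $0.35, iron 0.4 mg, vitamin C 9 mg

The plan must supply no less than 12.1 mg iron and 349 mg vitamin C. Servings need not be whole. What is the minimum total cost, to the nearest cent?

A basic optimal solution has at most two foods positive. Try each food alone and each pair with both targets met exactly.
broccoli only: max(12.1/0.8, 349/100) = 15.12 servings → $16.64.
bell pepper only: max(12.1/0.5, 349/105) = 24.2 servings → $31.46.
spinach only: max(12.1/3.1, 349/15) = 23.27 servings → $18.61.
banana only: max(12.1/0.4, 349/9) = 38.78 servings → $13.57.
broccoli + bell pepper with both targets exact would need a negative amount; discard.
broccoli + spinach with both tight: 3.021 servings and 3.123 servings → $5.82.
broccoli + banana with both tight: 0.936 servings and 28.38 servings → $10.96.
bell pepper + spinach with both tight: 2.831 servings and 3.447 servings → $6.44.
bell pepper + banana with both tight: 0.8187 servings and 29.23 servings → $11.29.
spinach + banana: the both-tight solution has a negative serving — not a feasible corner.
The minimum over all feasible corners is $5.82.

$5.82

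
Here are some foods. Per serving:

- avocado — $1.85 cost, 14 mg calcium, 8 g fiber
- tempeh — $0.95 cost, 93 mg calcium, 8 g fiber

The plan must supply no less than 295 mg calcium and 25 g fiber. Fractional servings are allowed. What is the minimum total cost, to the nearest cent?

Minimising a linear cost over {calcium ≥ 295, fiber ≥ 25, servings ≥ 0} — the optimum is at a vertex, using one or two foods.
avocado only: max(295/14, 25/8) = 21.07 servings → $38.98.
tempeh only: max(295/93, 25/8) = 3.172 servings → $3.01.
avocado + tempeh with both targets exact would need a negative amount; discard.
The minimum over all feasible corners is $3.01.

$3.01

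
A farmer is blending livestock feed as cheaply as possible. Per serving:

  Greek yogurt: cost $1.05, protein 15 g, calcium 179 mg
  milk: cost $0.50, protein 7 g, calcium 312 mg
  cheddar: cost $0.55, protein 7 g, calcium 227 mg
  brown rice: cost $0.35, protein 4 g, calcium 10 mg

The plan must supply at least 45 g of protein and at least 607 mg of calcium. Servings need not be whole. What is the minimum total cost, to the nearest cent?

$3.15

Minimising a linear cost over {protein ≥ 45, calcium ≥ 607, servings ≥ 0} — the optimum is at a vertex, using one or two foods.
Greek yogurt only: max(45/15, 607/179) = 3.391 servings → $3.56.
milk only: max(45/7, 607/312) = 6.429 servings → $3.21.
cheddar only: max(45/7, 607/227) = 6.429 servings → $3.54.
brown rice only: max(45/4, 607/10) = 60.7 servings → $21.25.
Greek yogurt + milk with both tight: 2.857 servings and 0.3064 servings → $3.15.
Greek yogurt + cheddar with both tight: 2.772 servings and 0.4879 servings → $3.18.
Greek yogurt + brown rice: the both-tight solution has a negative serving — not a feasible corner.
milk + cheddar with both targets exact would need a negative amount; discard.
milk + brown rice with both tight: 1.679 servings and 8.312 servings → $3.75.
cheddar + brown rice with both tight: 2.36 servings and 7.119 servings → $3.79.
Cheapest feasible corner: $3.15.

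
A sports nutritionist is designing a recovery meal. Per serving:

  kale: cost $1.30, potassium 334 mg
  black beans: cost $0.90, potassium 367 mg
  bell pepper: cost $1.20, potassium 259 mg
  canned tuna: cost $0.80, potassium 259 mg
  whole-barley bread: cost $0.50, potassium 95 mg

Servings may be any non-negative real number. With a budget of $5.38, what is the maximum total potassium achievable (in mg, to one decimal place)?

Potassium per dollar: black beans 407.8, canned tuna 323.8, kale 256.9, bell pepper 215.8, whole-barley bread 190.
With no serving limits, spend the whole cost allowance on black beans: $5.38 / $0.90 × 367 mg = 2193.8 mg.

2193.8 mg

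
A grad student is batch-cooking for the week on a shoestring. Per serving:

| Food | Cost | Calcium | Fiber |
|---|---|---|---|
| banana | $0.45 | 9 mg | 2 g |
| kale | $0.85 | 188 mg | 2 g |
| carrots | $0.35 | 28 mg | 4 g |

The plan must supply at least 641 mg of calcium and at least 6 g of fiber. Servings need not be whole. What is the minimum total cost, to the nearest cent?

$2.90

At the optimum either one food covers both requirements or two foods hit both targets exactly; no other combination can be cheaper.
banana only: max(641/9, 6/2) = 71.22 servings → $32.05.
kale only: max(641/188, 6/2) = 3.41 servings → $2.90.
carrots only: max(641/28, 6/4) = 22.89 servings → $8.01.
banana + kale: the both-tight solution has a negative serving — not a feasible corner.
banana + carrots: intersection lies outside the first quadrant.
kale + carrots: intersection lies outside the first quadrant.
So the least-cost plan costs $2.90.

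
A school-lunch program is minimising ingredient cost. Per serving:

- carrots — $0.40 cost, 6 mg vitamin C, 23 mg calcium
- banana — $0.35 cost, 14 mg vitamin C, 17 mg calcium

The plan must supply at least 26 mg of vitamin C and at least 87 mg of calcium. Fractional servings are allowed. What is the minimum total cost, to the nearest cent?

$1.53

With two linear requirements the optimum uses one or two foods; enumerate the corners.
carrots only: max(26/6, 87/23) = 4.333 servings → $1.73.
banana only: max(26/14, 87/17) = 5.118 servings → $1.79.
carrots + banana with both tight: 3.527 servings and 0.3455 servings → $1.53.
So the least-cost plan costs $1.53.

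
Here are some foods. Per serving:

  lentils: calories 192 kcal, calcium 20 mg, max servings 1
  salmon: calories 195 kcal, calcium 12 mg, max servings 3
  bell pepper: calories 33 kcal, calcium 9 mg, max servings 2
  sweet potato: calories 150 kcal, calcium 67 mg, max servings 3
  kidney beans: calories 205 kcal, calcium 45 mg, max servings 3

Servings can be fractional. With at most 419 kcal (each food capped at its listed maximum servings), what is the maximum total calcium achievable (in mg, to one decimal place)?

Calcium per kcal: sweet potato 0.4467, bell pepper 0.2727, kidney beans 0.2195, lentils 0.1042, salmon 0.06154.
Take 2.793 servings of sweet potato: uses 419 kcal, +187.2 mg calcium (running total 187.2 mg).
Greedy by best ratio exhausts the calories allowance optimally: 187.2 mg.

187.2 mg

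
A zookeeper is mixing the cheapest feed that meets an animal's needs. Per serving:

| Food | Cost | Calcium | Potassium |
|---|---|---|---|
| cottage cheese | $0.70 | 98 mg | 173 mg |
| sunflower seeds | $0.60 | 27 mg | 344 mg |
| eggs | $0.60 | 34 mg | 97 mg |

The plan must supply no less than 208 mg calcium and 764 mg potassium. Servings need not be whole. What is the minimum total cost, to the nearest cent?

$2.03

Compare the cost at each extreme point of the feasible region.
cottage cheese only: max(208/98, 764/173) = 4.416 servings → $3.09.
sunflower seeds only: max(208/27, 764/344) = 7.704 servings → $4.62.
eggs only: max(208/34, 764/97) = 7.876 servings → $4.73.
cottage cheese + sunflower seeds with both tight: 1.754 servings and 1.339 servings → $2.03.
cottage cheese + eggs: intersection lies outside the first quadrant.
sunflower seeds + eggs with both tight: 0.639 servings and 5.61 servings → $3.75.
So the least-cost plan costs $2.03.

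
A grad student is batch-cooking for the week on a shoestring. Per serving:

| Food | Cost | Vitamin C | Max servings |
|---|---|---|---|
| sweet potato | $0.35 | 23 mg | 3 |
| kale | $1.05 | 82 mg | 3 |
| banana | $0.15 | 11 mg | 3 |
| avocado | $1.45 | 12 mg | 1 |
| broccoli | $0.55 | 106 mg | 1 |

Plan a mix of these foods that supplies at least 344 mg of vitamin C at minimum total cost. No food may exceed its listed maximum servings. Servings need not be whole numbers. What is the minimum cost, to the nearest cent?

$3.60

Cost per mg of vitamin C: broccoli $0.0052, kale $0.0128, banana $0.0136, sweet potato $0.0152, avocado $0.1208.
Take 1 serving of broccoli: +106.0 mg vitamin C for $0.55 (total $0.55, still need 238.0 mg).
Take 2.902 servings of kale: +238.0 mg vitamin C for $3.05 (total $3.60, still need 0.0 mg).
Greedy by cheapest-per-mg is optimal for a single linear constraint, so the minimum cost is $3.60.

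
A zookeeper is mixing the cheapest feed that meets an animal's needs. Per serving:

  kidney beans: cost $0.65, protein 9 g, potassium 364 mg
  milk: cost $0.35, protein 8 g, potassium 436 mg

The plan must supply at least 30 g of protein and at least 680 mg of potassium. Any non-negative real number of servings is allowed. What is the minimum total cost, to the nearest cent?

$1.31

This is a tiny linear program; its minimum lies at a vertex of the feasible set. List the vertices and price them.
kidney beans only: max(30/9, 680/364) = 3.333 servings → $2.17.
milk only: max(30/8, 680/436) = 3.75 servings → $1.31.
kidney beans + milk: intersection lies outside the first quadrant.
The minimum over all feasible corners is $1.31.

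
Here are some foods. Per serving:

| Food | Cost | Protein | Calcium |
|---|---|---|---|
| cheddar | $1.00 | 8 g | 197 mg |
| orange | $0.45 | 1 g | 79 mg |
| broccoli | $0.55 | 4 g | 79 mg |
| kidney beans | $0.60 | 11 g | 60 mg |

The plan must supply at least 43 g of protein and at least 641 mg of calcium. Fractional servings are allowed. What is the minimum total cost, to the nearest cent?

$3.84

Check every corner: each single food scaled to meet both minima, and each pair solved so both constraints bind.
cheddar only: max(43/8, 641/197) = 5.375 servings → $5.38.
orange only: max(43/1, 641/79) = 43 servings → $19.35.
broccoli only: max(43/4, 641/79) = 10.75 servings → $5.91.
kidney beans only: max(43/11, 641/60) = 10.68 servings → $6.41.
cheddar + orange with both targets exact would need a negative amount; discard.
cheddar + broccoli with both targets exact would need a negative amount; discard.
cheddar + kidney beans with both tight: 2.65 servings and 1.982 servings → $3.84.
orange + broccoli with both targets exact would need a negative amount; discard.
orange + kidney beans with both tight: 5.527 servings and 3.407 servings → $4.53.
broccoli + kidney beans with both tight: 7.108 servings and 1.324 servings → $4.70.
The minimum over all feasible corners is $3.84.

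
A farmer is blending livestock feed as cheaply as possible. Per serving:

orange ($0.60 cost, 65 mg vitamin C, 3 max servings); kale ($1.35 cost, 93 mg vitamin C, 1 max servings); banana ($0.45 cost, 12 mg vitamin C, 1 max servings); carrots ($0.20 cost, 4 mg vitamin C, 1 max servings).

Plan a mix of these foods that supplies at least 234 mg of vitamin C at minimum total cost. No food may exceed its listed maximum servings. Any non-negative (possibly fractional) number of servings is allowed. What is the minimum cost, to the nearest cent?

$2.37

Cost per mg of vitamin C: orange $0.0092, kale $0.0145, banana $0.0375, carrots $0.0500.
Take 3 servings of orange: +195.0 mg vitamin C for $1.80 (total $1.80, still need 39.0 mg).
Take 0.4194 servings of kale: +39.0 mg vitamin C for $0.57 (total $2.37, still need 0.0 mg).
Greedy by cheapest-per-mg is optimal for a single linear constraint, so the minimum cost is $2.37.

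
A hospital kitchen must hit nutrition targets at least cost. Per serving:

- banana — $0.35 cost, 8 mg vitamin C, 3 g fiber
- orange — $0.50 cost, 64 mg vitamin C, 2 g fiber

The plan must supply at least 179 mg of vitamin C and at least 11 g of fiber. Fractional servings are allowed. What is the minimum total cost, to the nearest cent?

At the optimum either one food covers both requirements or two foods hit both targets exactly; no other combination can be cheaper.
banana only: max(179/8, 11/3) = 22.38 servings → $7.83.
orange only: max(179/64, 11/2) = 5.5 servings → $2.75.
banana + orange with both tight: 1.966 servings and 2.551 servings → $1.96.
The minimum over all feasible corners is $1.96.

$1.96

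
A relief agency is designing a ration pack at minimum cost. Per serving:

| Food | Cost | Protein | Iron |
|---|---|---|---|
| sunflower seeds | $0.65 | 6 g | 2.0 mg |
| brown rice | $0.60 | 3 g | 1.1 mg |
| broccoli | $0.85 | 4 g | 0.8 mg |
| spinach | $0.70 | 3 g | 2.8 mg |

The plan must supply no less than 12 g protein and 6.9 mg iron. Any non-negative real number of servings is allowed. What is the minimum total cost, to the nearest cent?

$1.90

sunflower seeds only: max(12/6, 6.9/2.0) = 3.45 servings → $2.24.
brown rice only: max(12/3, 6.9/1.1) = 6.273 servings → $3.76.
broccoli only: max(12/4, 6.9/0.8) = 8.625 servings → $7.33.
spinach only: max(12/3, 6.9/2.8) = 4 servings → $2.80.
sunflower seeds + brown rice: the both-tight solution has a negative serving — not a feasible corner.
sunflower seeds + broccoli: the both-tight solution has a negative serving — not a feasible corner.
sunflower seeds + spinach with both tight: 1.194 servings and 1.611 servings → $1.90.
brown rice + broccoli: the both-tight solution has a negative serving — not a feasible corner.
brown rice + spinach with both tight: 2.529 servings and 1.471 servings → $2.55.
broccoli + spinach with both tight: 1.466 servings and 2.045 servings → $2.68.
The minimum over all feasible corners is $1.90.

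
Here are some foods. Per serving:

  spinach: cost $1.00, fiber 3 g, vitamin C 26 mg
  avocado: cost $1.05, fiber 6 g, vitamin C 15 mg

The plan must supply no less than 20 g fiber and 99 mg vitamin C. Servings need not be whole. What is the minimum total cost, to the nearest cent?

An LP optimum is at a vertex; with two nutrient constraints at most two foods are used. Check each candidate.
spinach only: max(20/3, 99/26) = 6.667 servings → $6.67.
avocado only: max(20/6, 99/15) = 6.6 servings → $6.93.
spinach + avocado with both tight: 2.649 servings and 2.009 servings → $4.76.
So the least-cost plan costs $4.76.

$4.76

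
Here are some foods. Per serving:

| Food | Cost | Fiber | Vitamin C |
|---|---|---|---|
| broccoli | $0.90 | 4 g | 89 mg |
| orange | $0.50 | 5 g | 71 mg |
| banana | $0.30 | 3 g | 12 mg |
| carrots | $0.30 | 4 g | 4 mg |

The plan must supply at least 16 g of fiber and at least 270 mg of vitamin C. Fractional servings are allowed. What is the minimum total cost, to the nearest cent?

$1.90

The cheapest plan sits at a corner of the feasible region — with two constraints it uses at most two foods.
broccoli only: max(16/4, 270/89) = 4 servings → $3.60.
orange only: max(16/5, 270/71) = 3.803 servings → $1.90.
banana only: max(16/3, 270/12) = 22.5 servings → $6.75.
carrots only: max(16/4, 270/4) = 67.5 servings → $20.25.
broccoli + orange with both tight: 1.329 servings and 2.137 servings → $2.26.
broccoli + banana with both tight: 2.822 servings and 1.571 servings → $3.01.
broccoli + carrots with both tight: 2.988 servings and 1.012 servings → $2.99.
orange + banana with both targets exact would need a negative amount; discard.
orange + carrots with both targets exact would need a negative amount; discard.
banana + carrots with both targets exact would need a negative amount; discard.
Cheapest feasible corner: $1.90.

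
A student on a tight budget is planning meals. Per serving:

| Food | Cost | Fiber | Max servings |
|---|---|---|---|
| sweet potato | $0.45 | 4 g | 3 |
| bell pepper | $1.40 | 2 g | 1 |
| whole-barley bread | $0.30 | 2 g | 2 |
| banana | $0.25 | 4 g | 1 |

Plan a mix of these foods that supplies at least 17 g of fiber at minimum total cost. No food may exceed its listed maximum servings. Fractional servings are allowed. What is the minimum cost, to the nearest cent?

Cost per g of fiber: banana $0.0625, sweet potato $0.1125, whole-barley bread $0.1500, bell pepper $0.7000.
Take 1 serving of banana: +4.0 g fiber for $0.25 (total $0.25, still need 13.0 g).
Take 3 servings of sweet potato: +12.0 g fiber for $1.35 (total $1.60, still need 1.0 g).
Take 0.5 servings of whole-barley bread: +1.0 g fiber for $0.15 (total $1.75, still need 0.0 g).
Greedy by cheapest-per-g is optimal for a single linear constraint, so the minimum cost is $1.75.

$1.75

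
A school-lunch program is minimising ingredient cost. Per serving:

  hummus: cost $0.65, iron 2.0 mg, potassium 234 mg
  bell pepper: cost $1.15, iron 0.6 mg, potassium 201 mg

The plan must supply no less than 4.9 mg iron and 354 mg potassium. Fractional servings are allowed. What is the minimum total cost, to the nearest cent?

$1.59

A basic optimal solution has at most two foods positive. Try each food alone and each pair with both targets met exactly.
hummus only: max(4.9/2.0, 354/234) = 2.45 servings → $1.59.
bell pepper only: max(4.9/0.6, 354/201) = 8.167 servings → $9.39.
hummus + bell pepper: the both-tight solution has a negative serving — not a feasible corner.
The minimum over all feasible corners is $1.59.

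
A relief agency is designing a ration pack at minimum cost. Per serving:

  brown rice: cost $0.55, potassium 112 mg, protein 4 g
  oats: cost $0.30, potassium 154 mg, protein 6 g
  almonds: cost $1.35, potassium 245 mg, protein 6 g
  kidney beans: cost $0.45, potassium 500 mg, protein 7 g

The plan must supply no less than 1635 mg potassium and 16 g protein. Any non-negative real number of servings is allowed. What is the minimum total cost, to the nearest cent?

The cheapest plan sits at a corner of the feasible region — with two constraints it uses at most two foods.
brown rice only: max(1635/112, 16/4) = 14.6 servings → $8.03.
oats only: max(1635/154, 16/6) = 10.62 servings → $3.19.
almonds only: max(1635/245, 16/6) = 6.673 servings → $9.01.
kidney beans only: max(1635/500, 16/7) = 3.27 servings → $1.47.
brown rice + oats: the both-tight solution has a negative serving — not a feasible corner.
brown rice + almonds: intersection lies outside the first quadrant.
brown rice + kidney beans with both targets exact would need a negative amount; discard.
oats + almonds with both targets exact would need a negative amount; discard.
oats + kidney beans: intersection lies outside the first quadrant.
almonds + kidney beans: the both-tight solution has a negative serving — not a feasible corner.
So the least-cost plan costs $1.47.

$1.47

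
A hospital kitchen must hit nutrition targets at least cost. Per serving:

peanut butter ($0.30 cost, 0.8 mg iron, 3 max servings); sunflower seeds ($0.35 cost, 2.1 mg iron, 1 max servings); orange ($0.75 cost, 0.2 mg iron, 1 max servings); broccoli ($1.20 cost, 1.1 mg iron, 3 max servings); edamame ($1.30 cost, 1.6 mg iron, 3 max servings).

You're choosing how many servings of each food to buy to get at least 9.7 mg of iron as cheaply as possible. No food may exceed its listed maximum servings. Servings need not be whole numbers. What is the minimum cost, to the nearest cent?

Cost per mg of iron: sunflower seeds $0.1667, peanut butter $0.3750, edamame $0.8125, broccoli $1.0909, orange $3.7500.
Take 1 serving of sunflower seeds: +2.1 mg iron for $0.35 (total $0.35, still need 7.6 mg).
Take 3 servings of peanut butter: +2.4 mg iron for $0.90 (total $1.25, still need 5.2 mg).
Take 3 servings of edamame: +4.8 mg iron for $3.90 (total $5.15, still need 0.4 mg).
Take 0.3636 servings of broccoli: +0.4 mg iron for $0.44 (total $5.59, still need 0.0 mg).
Greedy by cheapest-per-mg is optimal for a single linear constraint, so the minimum cost is $5.59.

$5.59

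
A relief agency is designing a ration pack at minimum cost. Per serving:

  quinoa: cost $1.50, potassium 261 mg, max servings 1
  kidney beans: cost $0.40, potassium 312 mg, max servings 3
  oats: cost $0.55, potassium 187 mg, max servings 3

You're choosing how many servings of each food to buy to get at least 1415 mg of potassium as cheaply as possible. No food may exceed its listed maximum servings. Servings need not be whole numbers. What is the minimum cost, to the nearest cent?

$2.61

Cost per mg of potassium: kidney beans $0.0013, oats $0.0029, quinoa $0.0057.
Take 3 servings of kidney beans: +936.0 mg potassium for $1.20 (total $1.20, still need 479.0 mg).
Take 2.561 servings of oats: +479.0 mg potassium for $1.41 (total $2.61, still need 0.0 mg).
Filling from the cheapest source first is optimal under one linear minimum: $2.61.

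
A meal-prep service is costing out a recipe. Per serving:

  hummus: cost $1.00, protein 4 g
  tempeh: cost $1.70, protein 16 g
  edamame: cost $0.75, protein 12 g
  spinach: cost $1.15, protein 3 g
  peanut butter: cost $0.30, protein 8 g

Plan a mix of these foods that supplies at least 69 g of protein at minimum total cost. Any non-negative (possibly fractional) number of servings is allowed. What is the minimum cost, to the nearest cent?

Cost per g of protein: peanut butter $0.0375, edamame $0.0625, tempeh $0.1062, hummus $0.2500, spinach $0.3833.
With no serving limits, use only peanut butter: 69 g / 8 g = 8.625 servings × $0.30 = $2.59.

$2.59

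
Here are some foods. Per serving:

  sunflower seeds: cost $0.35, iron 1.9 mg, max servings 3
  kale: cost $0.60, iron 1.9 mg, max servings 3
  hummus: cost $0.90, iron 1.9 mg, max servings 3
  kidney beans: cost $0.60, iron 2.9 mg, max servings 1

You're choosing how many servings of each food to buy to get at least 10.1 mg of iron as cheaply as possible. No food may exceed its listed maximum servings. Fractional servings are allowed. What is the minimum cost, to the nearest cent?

Cost per mg of iron: sunflower seeds $0.1842, kidney beans $0.2069, kale $0.3158, hummus $0.4737.
Take 3 servings of sunflower seeds: +5.7 mg iron for $1.05 (total $1.05, still need 4.4 mg).
Take 1 serving of kidney beans: +2.9 mg iron for $0.60 (total $1.65, still need 1.5 mg).
Take 0.7895 servings of kale: +1.5 mg iron for $0.47 (total $2.12, still need 0.0 mg).
Greedy by cheapest-per-mg is optimal for a single linear constraint, so the minimum cost is $2.12.

$2.12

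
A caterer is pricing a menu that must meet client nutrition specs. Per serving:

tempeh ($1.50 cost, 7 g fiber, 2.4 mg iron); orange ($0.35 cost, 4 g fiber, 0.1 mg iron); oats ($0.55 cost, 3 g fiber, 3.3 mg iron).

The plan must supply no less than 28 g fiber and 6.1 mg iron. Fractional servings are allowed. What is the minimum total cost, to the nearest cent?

tempeh only: max(28/7, 6.1/2.4) = 4 servings → $6.00.
orange only: max(28/4, 6.1/0.1) = 61 servings → $21.35.
oats only: max(28/3, 6.1/3.3) = 9.333 servings → $5.13.
tempeh + orange with both tight: 2.427 servings and 2.753 servings → $4.60.
tempeh + oats with both targets exact would need a negative amount; discard.
orange + oats with both tight: 5.744 servings and 1.674 servings → $2.93.
The minimum over all feasible corners is $2.93.

$2.93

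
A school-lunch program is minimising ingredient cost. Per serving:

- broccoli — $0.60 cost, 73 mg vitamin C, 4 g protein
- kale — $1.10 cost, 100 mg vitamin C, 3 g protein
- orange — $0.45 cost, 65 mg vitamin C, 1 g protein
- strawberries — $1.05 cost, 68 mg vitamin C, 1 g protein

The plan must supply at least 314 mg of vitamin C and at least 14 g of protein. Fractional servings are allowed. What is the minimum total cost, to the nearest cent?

With two linear requirements the optimum uses one or two foods; enumerate the corners.
broccoli only: max(314/73, 14/4) = 4.301 servings → $2.58.
kale only: max(314/100, 14/3) = 4.667 servings → $5.13.
orange only: max(314/65, 14/1) = 14 servings → $6.30.
strawberries only: max(314/68, 14/1) = 14 servings → $14.70.
broccoli + kale with both tight: 2.53 servings and 1.293 servings → $2.94.
broccoli + orange with both tight: 3.187 servings and 1.251 servings → $2.48.
broccoli + strawberries with both tight: 3.206 servings and 1.176 servings → $3.16.
kale + orange: the both-tight solution has a negative serving — not a feasible corner.
kale + strawberries with both targets exact would need a negative amount; discard.
orange + strawberries with both targets exact would need a negative amount; discard.
So the least-cost plan costs $2.48.

$2.48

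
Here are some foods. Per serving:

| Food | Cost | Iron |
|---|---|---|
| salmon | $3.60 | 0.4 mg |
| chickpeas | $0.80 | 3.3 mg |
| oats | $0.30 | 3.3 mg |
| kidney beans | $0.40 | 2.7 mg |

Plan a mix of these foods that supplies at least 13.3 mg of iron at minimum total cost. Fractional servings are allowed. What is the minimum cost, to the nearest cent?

$1.21

Cost per mg of iron: oats $0.0909, kidney beans $0.1481, chickpeas $0.2424, salmon $9.0000.
With no serving limits, use only oats: 13.3 mg / 3.3 mg = 4.03 servings × $0.30 = $1.21.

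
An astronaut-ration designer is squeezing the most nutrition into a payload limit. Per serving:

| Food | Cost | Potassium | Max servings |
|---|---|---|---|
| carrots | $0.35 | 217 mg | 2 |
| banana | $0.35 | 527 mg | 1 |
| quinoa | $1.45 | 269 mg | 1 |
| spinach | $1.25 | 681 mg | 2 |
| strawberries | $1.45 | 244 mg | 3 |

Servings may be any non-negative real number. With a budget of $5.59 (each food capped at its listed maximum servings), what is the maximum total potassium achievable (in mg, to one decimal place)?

2691.3 mg

Potassium per dollar: banana 1506, carrots 620, spinach 544.8, quinoa 185.5, strawberries 168.3.
Take 1 serving of banana: spends $0.35, +527.0 mg potassium (running total 527.0 mg).
Take 2 servings of carrots: spends $0.70, +434.0 mg potassium (running total 961.0 mg).
Take 2 servings of spinach: spends $2.50, +1362.0 mg potassium (running total 2323.0 mg).
Take 1 serving of quinoa: spends $1.45, +269.0 mg potassium (running total 2592.0 mg).
Take 0.4069 servings of strawberries: spends $0.59, +99.3 mg potassium (running total 2691.3 mg).
Filling greedily by potassium-per-dollar is optimal for one linear limit, giving 2691.3 mg.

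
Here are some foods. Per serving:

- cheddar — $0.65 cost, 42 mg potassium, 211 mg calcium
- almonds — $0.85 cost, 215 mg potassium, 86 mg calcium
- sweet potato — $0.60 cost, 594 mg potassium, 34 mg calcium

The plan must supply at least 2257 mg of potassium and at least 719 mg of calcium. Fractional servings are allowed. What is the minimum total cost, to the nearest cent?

For a min-cost LP with two ≥-constraints, a basic feasible solution has at most two positive variables.
cheddar only: max(2257/42, 719/211) = 53.74 servings → $34.93.
almonds only: max(2257/215, 719/86) = 10.5 servings → $8.92.
sweet potato only: max(2257/594, 719/34) = 21.15 servings → $12.69.
cheddar + almonds: the both-tight solution has a negative serving — not a feasible corner.
cheddar + sweet potato with both tight: 2.828 servings and 3.6 servings → $4.00.
almonds + sweet potato with both tight: 8.004 servings and 0.9028 servings → $7.34.
So the least-cost plan costs $4.00.

$4.00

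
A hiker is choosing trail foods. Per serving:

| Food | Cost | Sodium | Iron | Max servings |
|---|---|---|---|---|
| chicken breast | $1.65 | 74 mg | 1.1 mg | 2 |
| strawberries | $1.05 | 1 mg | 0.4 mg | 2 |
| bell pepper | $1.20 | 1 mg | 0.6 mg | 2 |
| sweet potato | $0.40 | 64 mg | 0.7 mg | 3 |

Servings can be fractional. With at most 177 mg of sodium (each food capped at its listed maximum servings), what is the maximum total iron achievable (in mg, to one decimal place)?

4.5 mg

Iron per mg sodium: bell pepper 0.6, strawberries 0.4, chicken breast 0.01486, sweet potato 0.01094.
Take 2 servings of bell pepper: uses 2 mg sodium, +1.2 mg iron (running total 1.2 mg).
Take 2 servings of strawberries: uses 2 mg sodium, +0.8 mg iron (running total 2.0 mg).
Take 2 servings of chicken breast: uses 148 mg sodium, +2.2 mg iron (running total 4.2 mg).
Take 0.3906 servings of sweet potato: uses 25 mg sodium, +0.3 mg iron (running total 4.5 mg).
Greedy by best ratio exhausts the sodium allowance optimally: 4.5 mg.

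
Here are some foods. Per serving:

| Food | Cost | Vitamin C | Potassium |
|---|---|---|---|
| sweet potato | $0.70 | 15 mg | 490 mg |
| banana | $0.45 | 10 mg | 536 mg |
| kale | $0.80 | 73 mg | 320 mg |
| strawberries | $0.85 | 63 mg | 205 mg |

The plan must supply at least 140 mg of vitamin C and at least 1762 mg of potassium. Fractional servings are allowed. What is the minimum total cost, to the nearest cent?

With two linear requirements the optimum uses one or two foods; enumerate the corners.
sweet potato only: max(140/15, 1762/490) = 9.333 servings → $6.53.
banana only: max(140/10, 1762/536) = 14 servings → $6.30.
kale only: max(140/73, 1762/320) = 5.506 servings → $4.41.
strawberries only: max(140/63, 1762/205) = 8.595 servings → $7.31.
sweet potato + banana with both targets exact would need a negative amount; discard.
sweet potato + kale with both tight: 2.707 servings and 1.362 servings → $2.98.
sweet potato + strawberries with both tight: 2.961 servings and 1.517 servings → $3.36.
banana + kale with both tight: 2.333 servings and 1.598 servings → $2.33.
banana + strawberries with both tight: 2.595 servings and 1.81 servings → $2.71.
kale + strawberries: the both-tight solution has a negative serving — not a feasible corner.
So the least-cost plan costs $2.33.

$2.33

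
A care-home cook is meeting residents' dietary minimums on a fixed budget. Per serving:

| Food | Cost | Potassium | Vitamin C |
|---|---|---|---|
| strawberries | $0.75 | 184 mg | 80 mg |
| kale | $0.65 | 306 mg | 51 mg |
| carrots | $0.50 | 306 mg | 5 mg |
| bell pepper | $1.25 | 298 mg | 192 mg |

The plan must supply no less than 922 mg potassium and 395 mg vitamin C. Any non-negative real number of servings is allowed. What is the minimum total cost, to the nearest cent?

Minimising a linear cost over {potassium ≥ 922, vitamin C ≥ 395, servings ≥ 0} — the optimum is at a vertex, using one or two foods.
strawberries only: max(922/184, 395/80) = 5.011 servings → $3.76.
kale only: max(922/306, 395/51) = 7.745 servings → $5.03.
carrots only: max(922/306, 395/5) = 79 servings → $39.50.
bell pepper only: max(922/298, 395/192) = 3.094 servings → $3.87.
strawberries + kale with both tight: 4.892 servings and 0.07154 servings → $3.72.
strawberries + carrots with both tight: 4.935 servings and 0.04584 servings → $3.72.
strawberries + bell pepper: intersection lies outside the first quadrant.
kale + carrots: the both-tight solution has a negative serving — not a feasible corner.
kale + bell pepper with both tight: 1.362 servings and 1.696 servings → $3.00.
carrots + bell pepper with both tight: 1.036 servings and 2.03 servings → $3.06.
The minimum over all feasible corners is $3.00.

$3.00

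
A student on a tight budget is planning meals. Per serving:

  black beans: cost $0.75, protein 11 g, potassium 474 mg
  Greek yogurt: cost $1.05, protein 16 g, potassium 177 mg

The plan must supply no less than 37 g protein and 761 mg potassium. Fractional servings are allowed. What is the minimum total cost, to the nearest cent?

black beans only: max(37/11, 761/474) = 3.364 servings → $2.52.
Greek yogurt only: max(37/16, 761/177) = 4.299 servings → $4.51.
black beans + Greek yogurt with both tight: 0.9982 servings and 1.626 servings → $2.46.
Cheapest feasible corner: $2.46.

$2.46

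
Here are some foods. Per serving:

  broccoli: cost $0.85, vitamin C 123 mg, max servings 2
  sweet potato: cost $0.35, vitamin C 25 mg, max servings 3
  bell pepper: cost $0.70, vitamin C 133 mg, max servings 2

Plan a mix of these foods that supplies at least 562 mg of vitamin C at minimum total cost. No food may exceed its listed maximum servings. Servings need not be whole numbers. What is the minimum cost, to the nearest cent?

Cost per mg of vitamin C: bell pepper $0.0053, broccoli $0.0069, sweet potato $0.0140.
Take 2 servings of bell pepper: +266.0 mg vitamin C for $1.40 (total $1.40, still need 296.0 mg).
Take 2 servings of broccoli: +246.0 mg vitamin C for $1.70 (total $3.10, still need 50.0 mg).
Take 2 servings of sweet potato: +50.0 mg vitamin C for $0.70 (total $3.80, still need 0.0 mg).
Filling from the cheapest source first is optimal under one linear minimum: $3.80.

$3.80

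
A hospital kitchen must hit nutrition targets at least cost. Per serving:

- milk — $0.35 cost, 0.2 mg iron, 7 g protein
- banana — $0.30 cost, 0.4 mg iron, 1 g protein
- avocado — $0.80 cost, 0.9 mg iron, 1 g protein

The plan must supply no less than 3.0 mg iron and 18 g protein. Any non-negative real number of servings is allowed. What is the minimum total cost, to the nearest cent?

Check every corner: each single food scaled to meet both minima, and each pair solved so both constraints bind.
milk only: max(3.0/0.2, 18/7) = 15 servings → $5.25.
banana only: max(3.0/0.4, 18/1) = 18 servings → $5.40.
avocado only: max(3.0/0.9, 18/1) = 18 servings → $14.40.
milk + banana with both tight: 1.615 servings and 6.692 servings → $2.57.
milk + avocado with both tight: 2.164 servings and 2.852 servings → $3.04.
banana + avocado with both targets exact would need a negative amount; discard.
So the least-cost plan costs $2.57.

$2.57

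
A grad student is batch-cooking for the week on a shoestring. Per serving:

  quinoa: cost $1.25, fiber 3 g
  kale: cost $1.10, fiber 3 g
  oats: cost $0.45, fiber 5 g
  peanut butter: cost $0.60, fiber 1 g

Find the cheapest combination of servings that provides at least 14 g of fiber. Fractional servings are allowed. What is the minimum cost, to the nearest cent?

$1.26

Cost per g of fiber: oats $0.0900, kale $0.3667, quinoa $0.4167, peanut butter $0.6000.
With no serving limits, use only oats: 14 g / 5 g = 2.8 servings × $0.45 = $1.26.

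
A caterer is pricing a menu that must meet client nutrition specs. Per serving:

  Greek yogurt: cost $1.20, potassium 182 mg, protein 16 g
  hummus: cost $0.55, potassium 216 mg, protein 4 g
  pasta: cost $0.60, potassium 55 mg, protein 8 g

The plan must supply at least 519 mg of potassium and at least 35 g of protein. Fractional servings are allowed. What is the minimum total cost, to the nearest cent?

$2.80

Minimising a linear cost over {potassium ≥ 519, protein ≥ 35, servings ≥ 0} — the optimum is at a vertex, using one or two foods.
Greek yogurt only: max(519/182, 35/16) = 2.852 servings → $3.42.
hummus only: max(519/216, 35/4) = 8.75 servings → $4.81.
pasta only: max(519/55, 35/8) = 9.436 servings → $5.66.
Greek yogurt + hummus with both tight: 2.01 servings and 0.7089 servings → $2.80.
Greek yogurt + pasta with both targets exact would need a negative amount; discard.
hummus + pasta with both tight: 1.477 servings and 3.637 servings → $2.99.
So the least-cost plan costs $2.80.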